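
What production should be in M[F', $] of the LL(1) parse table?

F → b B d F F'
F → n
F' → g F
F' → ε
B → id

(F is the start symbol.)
To find M[F', $], we find productions for F' where $ is in the predict set (PREDICT(N → α) = (FIRST(α) \ {ε}) ∪ (FOLLOW(N) if α ⇒* ε)).

Relevant sets:
  FOLLOW(F') = { $, 'g' }

F' → g F: PREDICT = { 'g' }
F' → ε: PREDICT = { $, 'g' }
  $ is in predict set, so this production goes in M[F', $]

M[F', $] = F' → ε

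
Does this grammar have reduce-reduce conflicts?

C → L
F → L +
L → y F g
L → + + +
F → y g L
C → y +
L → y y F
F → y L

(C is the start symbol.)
No reduce-reduce conflicts

A reduce-reduce conflict occurs when an LR(0) state has two complete items [A → α .] and [B → β .] — both call for a reduction, and with no lookahead the parser cannot choose between them.

Augment with C' → C and build the canonical LR(0) collection (I0 = CLOSURE({[C' → . C]}), then GOTO on every symbol after a dot until no new states appear). It has 18 states:
  I0: { [C → . L], [C → . y +], [C' → . C], [L → . + + +], [L → . y F g], [L → . y y F] }  — shift
  I1: { [L → + . + +] }  — shift
  I2: { [C' → C .] }  — accept
  I3: { [C → L .] }  — reduce
  I4: { [C → y . +], [F → . L +], [F → . y L], [F → . y g L], [L → . + + +], [L → . y F g], [L → . y y F], [L → y . F g], [L → y . y F] }  — shift
  I5: { [C → y + .], [L → + . + +] }  — shift, reduce
  I6: { [L → y F . g] }  — shift
  I7: { [F → L . +] }  — shift
  I8: { [F → . L +], [F → . y L], [F → . y g L], [F → y . L], [F → y . g L], [L → . + + +], [L → . y F g], [L → . y y F], [L → y . F g], [L → y . y F], [L → y y . F] }  — shift
  I9: { [L → y F . g], [L → y y F .] }  — shift, reduce
  I10: { [F → L . +], [F → y L .] }  — shift, reduce
  I11: { [F → y g . L], [L → . + + +], [L → . y F g], [L → . y y F] }  — shift
  I12: { [F → y g L .] }  — reduce
  I13: { [F → . L +], [F → . y L], [F → . y g L], [L → . + + +], [L → . y F g], [L → . y y F], [L → y . F g], [L → y . y F] }  — shift
  I14: { [F → L + .] }  — reduce
  I15: { [L → y F g .] }  — reduce
  I16: { [L → + + . +] }  — shift
  I17: { [L → + + + .] }  — reduce

No state contains more than one complete item.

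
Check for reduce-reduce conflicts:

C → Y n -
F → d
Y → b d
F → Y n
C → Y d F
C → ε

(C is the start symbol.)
No reduce-reduce conflicts

Augment with C' → C and build the canonical LR(0) collection (I0 = CLOSURE({[C' → . C]}), then GOTO on every symbol after a dot until no new states appear). It has 12 states:
  I0: { [C → . Y d F], [C → . Y n -], [C → .], [C' → . C], [Y → . b d] }  — shift, reduce
  I1: { [C' → C .] }  — accept
  I2: { [C → Y . d F], [C → Y . n -] }  — shift
  I3: { [Y → b . d] }  — shift
  I4: { [Y → b d .] }  — reduce
  I5: { [C → Y d . F], [F → . Y n], [F → . d], [Y → . b d] }  — shift
  I6: { [C → Y n . -] }  — shift
  I7: { [C → Y n - .] }  — reduce
  I8: { [C → Y d F .] }  — reduce
  I9: { [F → Y . n] }  — shift
  I10: { [F → d .] }  — reduce
  I11: { [F → Y n .] }  — reduce

No state contains more than one complete item.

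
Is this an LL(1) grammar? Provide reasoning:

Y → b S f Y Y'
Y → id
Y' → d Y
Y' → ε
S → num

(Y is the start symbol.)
A grammar is LL(1) if for each non-terminal N with multiple productions, the predict sets of those productions are pairwise disjoint, where PREDICT(N → α) = (FIRST(α) \ {ε}) ∪ (FOLLOW(N) if α ⇒* ε).

Relevant sets:
  FOLLOW(Y') = { $, 'd' }

For Y:
  PREDICT(Y → b S f Y Y') = { 'b' }
  PREDICT(Y → id) = { 'id' }
For Y':
  PREDICT(Y' → d Y) = { 'd' }
  PREDICT(Y' → ε) = { $, 'd' }
S has a single production, so nothing to check there.

Conflict found: Predict set conflict for Y': { 'd' }
The grammar is NOT LL(1).

Answer: No. Predict set conflict for Y': { 'd' }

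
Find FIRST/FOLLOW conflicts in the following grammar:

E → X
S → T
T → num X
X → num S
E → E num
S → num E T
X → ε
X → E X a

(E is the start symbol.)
Yes. E → E num with FOLLOW(E) on { 'a', 'num' }; X → num S with FOLLOW(X) on { 'num' }; X → E X a with FOLLOW(X) on { 'a', 'num' }

Nullable non-terminals: E, X.
FIRST sets used below: FIRST(X) = { 'a', 'num', ε }, FIRST(E) = { 'a', 'num', ε }

E: nullable alternative(s) E → X; FOLLOW(E) = { $, 'a', 'num' }
  E → X: FIRST \ {ε} = { 'a', 'num' } — this is the only nullable alternative, skip
  E → E num: FIRST \ {ε} = { 'a', 'num' } — overlaps FOLLOW(E) on { 'a', 'num' }: CONFLICT

X: nullable alternative(s) X → ε; FOLLOW(X) = { $, 'a', 'num' }
  X → num S: FIRST \ {ε} = { 'num' } — overlaps FOLLOW(X) on { 'num' }: CONFLICT
  X → ε: FIRST \ {ε} = { } — this is the only nullable alternative, skip
  X → E X a: FIRST \ {ε} = { 'a', 'num' } — overlaps FOLLOW(X) on { 'a', 'num' }: CONFLICT

S, T have no nullable alternative, so no FIRST/FOLLOW check is needed there.

So the grammar has 3 FIRST/FOLLOW conflicts (marked CONFLICT above).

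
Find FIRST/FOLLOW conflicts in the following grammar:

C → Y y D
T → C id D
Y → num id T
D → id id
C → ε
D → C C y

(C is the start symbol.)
Nullable non-terminals: C.
FIRST sets used below: FIRST(Y) = { 'num' }

C: nullable alternative(s) C → ε; FOLLOW(C) = { $, 'id', 'num', 'y' }
  C → Y y D: FIRST \ {ε} = { 'num' } — overlaps FOLLOW(C) on { 'num' }: CONFLICT
  C → ε: FIRST \ {ε} = { } — this is the only nullable alternative, skip

D, T, Y have no nullable alternative, so no FIRST/FOLLOW check is needed there.

So the grammar has 1 FIRST/FOLLOW conflict (marked CONFLICT above).

Answer: Yes. C → Y y D with FOLLOW(C) on { 'num' }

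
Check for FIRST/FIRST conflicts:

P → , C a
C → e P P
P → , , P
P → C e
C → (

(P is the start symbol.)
A FIRST/FIRST conflict occurs when two productions N → α and N → β for the same non-terminal have FIRST(α) ∩ FIRST(β) ≠ ∅ (with ε ∈ FIRST of a nullable right-hand side, so two nullable alternatives also conflict).

FIRST sets of the non-terminals at (or reachable through a nullable prefix from) the front of some alternative:
  FIRST(C) = { '(', 'e' }

Productions for P:
  P → , C a: FIRST = { ',' }
  P → , , P: FIRST = { ',' }
  P → C e: FIRST = { '(', 'e' }
Productions for C:
  C → e P P: FIRST = { 'e' }
  C → (: FIRST = { '(' }

Conflict for P: P → , C a and P → , , P
  Overlap: { ',' }

Answer: Yes. P → ',' C a / P → ',' ',' P on { ',' }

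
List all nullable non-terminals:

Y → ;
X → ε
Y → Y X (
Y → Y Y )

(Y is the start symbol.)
{ 'X' }

ε-productions: X → ε
So X is immediately nullable.
No further non-terminal can be added: every production for the remaining non-terminals contains a terminal or a non-nullable non-terminal.
Nullable = { 'X' }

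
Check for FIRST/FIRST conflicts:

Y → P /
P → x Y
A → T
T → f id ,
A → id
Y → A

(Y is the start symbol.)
No FIRST/FIRST conflicts.

A FIRST/FIRST conflict occurs when two productions N → α and N → β for the same non-terminal have FIRST(α) ∩ FIRST(β) ≠ ∅ (with ε ∈ FIRST of a nullable right-hand side, so two nullable alternatives also conflict).

FIRST sets of the non-terminals at (or reachable through a nullable prefix from) the front of some alternative:
  FIRST(P) = { 'x' }
  FIRST(A) = { 'f', 'id' }
  FIRST(T) = { 'f' }

Productions for Y:
  Y → P /: FIRST = { 'x' }
  Y → A: FIRST = { 'f', 'id' }
Productions for A:
  A → T: FIRST = { 'f' }
  A → id: FIRST = { 'id' }
P, T have only one production, so no FIRST/FIRST conflict is possible there.

All alternatives of each non-terminal have pairwise disjoint FIRST sets.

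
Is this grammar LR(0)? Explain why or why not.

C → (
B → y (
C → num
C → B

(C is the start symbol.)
Yes, the grammar is LR(0)

A grammar is LR(0) if no state in the canonical LR(0) collection has:
  - both a shift item (dot before a terminal) and a complete item (shift-reduce conflict), or
  - two or more complete items (reduce-reduce conflict; the accept item [C' → C .] counts as a complete item here).

Augment with C' → C and build the canonical LR(0) collection (I0 = CLOSURE({[C' → . C]}), then GOTO on every symbol after a dot until no new states appear). It has 7 states:
  I0: { [B → . y (], [C → . (], [C → . B], [C → . num], [C' → . C] }  — shift
  I1: { [C → ( .] }  — reduce
  I2: { [C → B .] }  — reduce
  I3: { [C' → C .] }  — accept
  I4: { [C → num .] }  — reduce
  I5: { [B → y . (] }  — shift
  I6: { [B → y ( .] }  — reduce

Every state is either a pure shift/goto state or contains exactly one complete item and nothing to shift — no conflicts. The grammar is LR(0).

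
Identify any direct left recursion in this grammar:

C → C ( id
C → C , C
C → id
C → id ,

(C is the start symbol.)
Direct left recursion occurs when N → N α for some non-terminal N (the right-hand side begins with the left-hand side itself).

C → C ( id: LEFT RECURSIVE (starts with C)
C → C , C: LEFT RECURSIVE (starts with C)
C → id: starts with id
C → id ,: starts with id

The grammar has direct left recursion on: C.

Answer: Yes, C is left-recursive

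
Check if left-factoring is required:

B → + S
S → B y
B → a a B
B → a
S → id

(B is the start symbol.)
Yes, B has productions with common prefix 'a'

Left-factoring is needed when two productions for the same non-terminal
share a common prefix on the right-hand side.

Productions for B:
  B → + S
  B → a a B
  B → a
Productions for S:
  S → B y
  S → id

Found common prefix 'a' in productions for B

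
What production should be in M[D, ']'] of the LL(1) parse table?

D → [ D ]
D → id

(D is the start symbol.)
To find M[D, ']'], we find productions for D where ']' is in the predict set (PREDICT(N → α) = (FIRST(α) \ {ε}) ∪ (FOLLOW(N) if α ⇒* ε)).

D → [ D ]: PREDICT = { '[' }
D → id: PREDICT = { 'id' }

M[D, ']'] is empty (no production applies)

Answer: Empty (error entry)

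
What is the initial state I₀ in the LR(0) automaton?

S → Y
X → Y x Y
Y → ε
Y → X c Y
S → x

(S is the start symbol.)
First, augment the grammar with S' → S
I₀ = CLOSURE({ [S' → . S] }):
  [S' → . S] has the dot before S: add [S → . Y], [S → . x]
  [S → . Y] has the dot before Y: add [Y → .], [Y → . X c Y]
  [Y → . X c Y] has the dot before X: add [X → . Y x Y]
No further items can be added.

I₀ = { [S → . Y], [S → . x], [S' → . S], [X → . Y x Y], [Y → . X c Y], [Y → .] }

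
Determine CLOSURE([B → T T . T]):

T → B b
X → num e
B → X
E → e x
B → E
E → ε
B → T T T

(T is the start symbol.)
{ [B → . E], [B → . T T T], [B → . X], [B → T T . T], [E → . e x], [E → .], [T → . B b], [X → . num e] }

To compute CLOSURE, for each item [A → α.Bβ] where B is a non-terminal, add [B → .γ] for all productions B → γ; repeat for the newly added items until nothing changes.

Start with: [B → T T . T]
  [B → T T . T] has the dot before T: add [T → . B b]
  [T → . B b] has the dot before B: add [B → . X], [B → . E], [B → . T T T]
  [B → . X] has the dot before X: add [X → . num e]
  [B → . E] has the dot before E: add [E → . e x], [E → .]
No further items can be added.

CLOSURE = { [B → . E], [B → . T T T], [B → . X], [B → T T . T], [E → . e x], [E → .], [T → . B b], [X → . num e] }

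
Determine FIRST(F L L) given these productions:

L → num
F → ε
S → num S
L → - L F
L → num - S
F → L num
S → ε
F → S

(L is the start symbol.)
FIRST sets of the non-terminals involved (from the grammar, by fixed-point iteration):
  FIRST(F) = { '-', 'num', ε }
  FIRST(L) = { '-', 'num' }

To compute FIRST(F L L), process the symbols left to right:
Symbol F is a non-terminal. Add FIRST(F) \ {ε} = { '-', 'num' }
F is nullable (ε ∈ FIRST(F)), continue to the next symbol.
Symbol L is a non-terminal. Add FIRST(L) \ {ε} = { '-', 'num' }
L is not nullable (ε ∉ FIRST(L)), so stop here.
FIRST(F L L) = { '-', 'num' }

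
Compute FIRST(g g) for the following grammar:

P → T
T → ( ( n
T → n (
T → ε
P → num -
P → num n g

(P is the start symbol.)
To compute FIRST(g g), process the symbols left to right:
Symbol g is a terminal. Add 'g' and stop.
FIRST(g g) = { 'g' }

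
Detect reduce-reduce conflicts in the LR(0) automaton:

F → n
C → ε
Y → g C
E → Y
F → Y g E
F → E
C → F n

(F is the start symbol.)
Augment with F' → F and build the canonical LR(0) collection (I0 = CLOSURE({[F' → . F]}), then GOTO on every symbol after a dot until no new states appear). It has 12 states:
  I0: { [E → . Y], [F → . E], [F → . Y g E], [F → . n], [F' → . F], [Y → . g C] }  — shift
  I1: { [F → E .] }  — reduce
  I2: { [F' → F .] }  — accept
  I3: { [E → Y .], [F → Y . g E] }  — shift, reduce
  I4: { [C → . F n], [C → .], [E → . Y], [F → . E], [F → . Y g E], [F → . n], [Y → . g C], [Y → g . C] }  — shift, reduce
  I5: { [F → n .] }  — reduce
  I6: { [Y → g C .] }  — reduce
  I7: { [C → F . n] }  — shift
  I8: { [C → F n .] }  — reduce
  I9: { [E → . Y], [F → Y g . E], [Y → . g C] }  — shift
  I10: { [F → Y g E .] }  — reduce
  I11: { [E → Y .] }  — reduce

No state contains more than one complete item.

Answer: No reduce-reduce conflicts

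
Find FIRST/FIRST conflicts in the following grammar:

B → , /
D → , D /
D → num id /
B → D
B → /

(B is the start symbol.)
FIRST sets of the non-terminals at (or reachable through a nullable prefix from) the front of some alternative:
  FIRST(D) = { ',', 'num' }

Productions for B:
  B → , /: FIRST = { ',' }
  B → D: FIRST = { ',', 'num' }
  B → /: FIRST = { '/' }
Productions for D:
  D → , D /: FIRST = { ',' }
  D → num id /: FIRST = { 'num' }

Conflict for B: B → , / and B → D
  Overlap: { ',' }

Answer: Yes. B → ',' '/' / B → D on { ',' }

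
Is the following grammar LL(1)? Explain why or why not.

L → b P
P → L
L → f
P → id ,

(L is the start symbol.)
Yes, the grammar is LL(1).

A grammar is LL(1) if for each non-terminal N with multiple productions, the predict sets of those productions are pairwise disjoint, where PREDICT(N → α) = (FIRST(α) \ {ε}) ∪ (FOLLOW(N) if α ⇒* ε).

Relevant sets:
  FIRST(L) = { 'b', 'f' }

For L:
  PREDICT(L → b P) = { 'b' }
  PREDICT(L → f) = { 'f' }
For P:
  PREDICT(P → L) = { 'b', 'f' }
  PREDICT(P → id ',') = { 'id' }

All predict sets are disjoint. The grammar IS LL(1).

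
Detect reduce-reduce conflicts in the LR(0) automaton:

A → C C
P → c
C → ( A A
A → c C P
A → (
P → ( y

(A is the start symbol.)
No reduce-reduce conflicts

A reduce-reduce conflict occurs when an LR(0) state has two complete items [A → α .] and [B → β .] — both call for a reduction, and with no lookahead the parser cannot choose between them.

Augment with A' → A and build the canonical LR(0) collection (I0 = CLOSURE({[A' → . A]}), then GOTO on every symbol after a dot until no new states appear). It has 14 states:
  I0: { [A → . (], [A → . C C], [A → . c C P], [A' → . A], [C → . ( A A] }  — shift
  I1: { [A → ( .], [A → . (], [A → . C C], [A → . c C P], [C → ( . A A], [C → . ( A A] }  — shift, reduce
  I2: { [A' → A .] }  — accept
  I3: { [A → C . C], [C → . ( A A] }  — shift
  I4: { [A → c . C P], [C → . ( A A] }  — shift
  I5: { [A → . (], [A → . C C], [A → . c C P], [C → ( . A A], [C → . ( A A] }  — shift
  I6: { [A → c C . P], [P → . ( y], [P → . c] }  — shift
  I7: { [P → ( . y] }  — shift
  I8: { [A → c C P .] }  — reduce
  I9: { [P → c .] }  — reduce
  I10: { [P → ( y .] }  — reduce
  I11: { [A → . (], [A → . C C], [A → . c C P], [C → ( A . A], [C → . ( A A] }  — shift
  I12: { [C → ( A A .] }  — reduce
  I13: { [A → C C .] }  — reduce

No state contains more than one complete item.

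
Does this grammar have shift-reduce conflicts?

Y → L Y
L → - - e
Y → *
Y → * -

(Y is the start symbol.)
Yes — I1: [Y → * .] vs [Y → * . -]

A shift-reduce conflict occurs when an LR(0) state has both:
  - a complete (reduce) item [A → α .] (dot at the end), and
  - a shift item [B → β . c γ] (dot before a terminal).

Augment with Y' → Y and build the canonical LR(0) collection (I0 = CLOSURE({[Y' → . Y]}), then GOTO on every symbol after a dot until no new states appear). It has 9 states:
  I0: { [L → . - - e], [Y → . * -], [Y → . *], [Y → . L Y], [Y' → . Y] }  — shift
  I1: { [Y → * . -], [Y → * .] }  — shift, reduce
  I2: { [L → - . - e] }  — shift
  I3: { [L → . - - e], [Y → . * -], [Y → . *], [Y → . L Y], [Y → L . Y] }  — shift
  I4: { [Y' → Y .] }  — accept
  I5: { [Y → L Y .] }  — reduce
  I6: { [L → - - . e] }  — shift
  I7: { [L → - - e .] }  — reduce
  I8: { [Y → * - .] }  — reduce

I1 contains reduce item [Y → * .] and shift item [Y → * . -] — shift-reduce conflict.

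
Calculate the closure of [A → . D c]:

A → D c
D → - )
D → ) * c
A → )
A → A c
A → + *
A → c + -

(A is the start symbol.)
{ [A → . D c], [D → . ) * c], [D → . - )] }

To compute CLOSURE, for each item [A → α.Bβ] where B is a non-terminal, add [B → .γ] for all productions B → γ; repeat for the newly added items until nothing changes.

Start with: [A → . D c]
  [A → . D c] has the dot before D: add [D → . - )], [D → . ) * c]
No further items can be added.

CLOSURE = { [A → . D c], [D → . ) * c], [D → . - )] }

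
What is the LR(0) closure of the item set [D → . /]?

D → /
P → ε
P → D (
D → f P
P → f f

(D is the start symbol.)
{ [D → . /] }

To compute CLOSURE, for each item [A → α.Bβ] where B is a non-terminal, add [B → .γ] for all productions B → γ; repeat for the newly added items until nothing changes.

Start with: [D → . /]
The dot precedes the terminal '/', so nothing is added.

CLOSURE = { [D → . /] }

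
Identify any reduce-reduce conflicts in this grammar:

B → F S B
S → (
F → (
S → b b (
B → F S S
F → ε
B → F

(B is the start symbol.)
Yes — I9: [F → ( .] vs [S → ( .]

A reduce-reduce conflict occurs when an LR(0) state has two complete items [A → α .] and [B → β .] — both call for a reduction, and with no lookahead the parser cannot choose between them.

Augment with B' → B and build the canonical LR(0) collection (I0 = CLOSURE({[B' → . B]}), then GOTO on every symbol after a dot until no new states appear). It has 12 states:
  I0: { [B → . F S B], [B → . F S S], [B → . F], [B' → . B], [F → . (], [F → .] }  — shift, reduce
  I1: { [F → ( .] }  — reduce
  I2: { [B' → B .] }  — accept
  I3: { [B → F . S B], [B → F . S S], [B → F .], [S → . (], [S → . b b (] }  — shift, reduce
  I4: { [S → ( .] }  — reduce
  I5: { [B → . F S B], [B → . F S S], [B → . F], [B → F S . B], [B → F S . S], [F → . (], [F → .], [S → . (], [S → . b b (] }  — shift, reduce
  I6: { [S → b . b (] }  — shift
  I7: { [S → b b . (] }  — shift
  I8: { [S → b b ( .] }  — reduce
  I9: { [F → ( .], [S → ( .] }  — 2 reduces
  I10: { [B → F S B .] }  — reduce
  I11: { [B → F S S .] }  — reduce

I9 contains complete items [F → ( .], [S → ( .] — reduce-reduce conflict.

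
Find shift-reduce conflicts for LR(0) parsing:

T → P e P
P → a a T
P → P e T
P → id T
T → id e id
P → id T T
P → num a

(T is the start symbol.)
Yes — I7: [P → id T .] vs [P → . a a T]; I14: [T → P e P .] vs [P → P . e T]

Augment with T' → T and build the canonical LR(0) collection (I0 = CLOSURE({[T' → . T]}), then GOTO on every symbol after a dot until no new states appear). It has 16 states:
  I0: { [P → . P e T], [P → . a a T], [P → . id T T], [P → . id T], [P → . num a], [T → . P e P], [T → . id e id], [T' → . T] }  — shift
  I1: { [P → P . e T], [T → P . e P] }  — shift
  I2: { [T' → T .] }  — accept
  I3: { [P → a . a T] }  — shift
  I4: { [P → . P e T], [P → . a a T], [P → . id T T], [P → . id T], [P → . num a], [P → id . T T], [P → id . T], [T → . P e P], [T → . id e id], [T → id . e id] }  — shift
  I5: { [P → num . a] }  — shift
  I6: { [P → num a .] }  — reduce
  I7: { [P → . P e T], [P → . a a T], [P → . id T T], [P → . id T], [P → . num a], [P → id T . T], [P → id T .], [T → . P e P], [T → . id e id] }  — shift, reduce
  I8: { [T → id e . id] }  — shift
  I9: { [T → id e id .] }  — reduce
  I10: { [P → id T T .] }  — reduce
  I11: { [P → . P e T], [P → . a a T], [P → . id T T], [P → . id T], [P → . num a], [P → a a . T], [T → . P e P], [T → . id e id] }  — shift
  I12: { [P → a a T .] }  — reduce
  I13: { [P → . P e T], [P → . a a T], [P → . id T T], [P → . id T], [P → . num a], [P → P e . T], [T → . P e P], [T → . id e id], [T → P e . P] }  — shift
  I14: { [P → P . e T], [T → P . e P], [T → P e P .] }  — shift, reduce
  I15: { [P → P e T .] }  — reduce

I7 contains reduce item [P → id T .] and shift items [P → . a a T], [P → . id T], [P → . id T T], [P → . num a], [T → . id e id] — shift-reduce conflict.
I14 contains reduce item [T → P e P .] and shift items [P → P . e T], [T → P . e P] — shift-reduce conflict.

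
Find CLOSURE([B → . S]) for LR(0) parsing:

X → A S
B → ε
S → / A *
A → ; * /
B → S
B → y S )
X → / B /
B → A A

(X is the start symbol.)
Start with: [B → . S]
  [B → . S] has the dot before S: add [S → . / A *]
No further items can be added.

CLOSURE = { [B → . S], [S → . / A *] }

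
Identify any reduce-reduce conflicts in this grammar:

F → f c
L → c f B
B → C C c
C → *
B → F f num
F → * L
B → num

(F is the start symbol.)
No reduce-reduce conflicts

A reduce-reduce conflict occurs when an LR(0) state has two complete items [A → α .] and [B → β .] — both call for a reduction, and with no lookahead the parser cannot choose between them.

Augment with F' → F and build the canonical LR(0) collection (I0 = CLOSURE({[F' → . F]}), then GOTO on every symbol after a dot until no new states appear). It has 18 states:
  I0: { [F → . * L], [F → . f c], [F' → . F] }  — shift
  I1: { [F → * . L], [L → . c f B] }  — shift
  I2: { [F' → F .] }  — accept
  I3: { [F → f . c] }  — shift
  I4: { [F → f c .] }  — reduce
  I5: { [F → * L .] }  — reduce
  I6: { [L → c . f B] }  — shift
  I7: { [B → . C C c], [B → . F f num], [B → . num], [C → . *], [F → . * L], [F → . f c], [L → c f . B] }  — shift
  I8: { [C → * .], [F → * . L], [L → . c f B] }  — shift, reduce
  I9: { [L → c f B .] }  — reduce
  I10: { [B → C . C c], [C → . *] }  — shift
  I11: { [B → F . f num] }  — shift
  I12: { [B → num .] }  — reduce
  I13: { [B → F f . num] }  — shift
  I14: { [B → F f num .] }  — reduce
  I15: { [C → * .] }  — reduce
  I16: { [B → C C . c] }  — shift
  I17: { [B → C C c .] }  — reduce

No state contains more than one complete item.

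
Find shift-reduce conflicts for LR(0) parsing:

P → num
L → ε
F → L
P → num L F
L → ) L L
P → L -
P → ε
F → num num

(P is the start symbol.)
A shift-reduce conflict occurs when an LR(0) state has both:
  - a complete (reduce) item [A → α .] (dot at the end), and
  - a shift item [B → β . c γ] (dot before a terminal).

Augment with P' → P and build the canonical LR(0) collection (I0 = CLOSURE({[P' → . P]}), then GOTO on every symbol after a dot until no new states appear). It has 13 states:
  I0: { [L → . ) L L], [L → .], [P → . L -], [P → . num L F], [P → . num], [P → .], [P' → . P] }  — shift, 2 reduces
  I1: { [L → ) . L L], [L → . ) L L], [L → .] }  — shift, reduce
  I2: { [P → L . -] }  — shift
  I3: { [P' → P .] }  — accept
  I4: { [L → . ) L L], [L → .], [P → num . L F], [P → num .] }  — shift, 2 reduces
  I5: { [F → . L], [F → . num num], [L → . ) L L], [L → .], [P → num L . F] }  — shift, reduce
  I6: { [P → num L F .] }  — reduce
  I7: { [F → L .] }  — reduce
  I8: { [F → num . num] }  — shift
  I9: { [F → num num .] }  — reduce
  I10: { [P → L - .] }  — reduce
  I11: { [L → ) L . L], [L → . ) L L], [L → .] }  — shift, reduce
  I12: { [L → ) L L .] }  — reduce

I0 contains reduce items [L → .], [P → .] and shift items [L → . ) L L], [P → . num], [P → . num L F] — shift-reduce conflict.
I1 contains reduce item [L → .] and shift item [L → . ) L L] — shift-reduce conflict.
I4 contains reduce items [L → .], [P → num .] and shift item [L → . ) L L] — shift-reduce conflict.
I5 contains reduce item [L → .] and shift items [F → . num num], [L → . ) L L] — shift-reduce conflict.
I11 contains reduce item [L → .] and shift item [L → . ) L L] — shift-reduce conflict.

Answer: Yes — I0: [L → .] vs [L → . ) L L]; I1: [L → .] vs [L → . ) L L]; I4: [L → .] vs [L → . ) L L]; I5: [L → .] vs [F → . num num]; I11: [L → .] vs [L → . ) L L]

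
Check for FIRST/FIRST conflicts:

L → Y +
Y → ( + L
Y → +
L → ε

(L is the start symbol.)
No FIRST/FIRST conflicts.

FIRST sets of the non-terminals at (or reachable through a nullable prefix from) the front of some alternative:
  FIRST(Y) = { '(', '+' }

Productions for L:
  L → Y +: FIRST = { '(', '+' }
  L → ε: FIRST = { ε }
Productions for Y:
  Y → ( + L: FIRST = { '(' }
  Y → +: FIRST = { '+' }

All alternatives of each non-terminal have pairwise disjoint FIRST sets.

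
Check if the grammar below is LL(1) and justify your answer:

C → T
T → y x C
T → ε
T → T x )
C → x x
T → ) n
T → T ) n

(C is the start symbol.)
No. Predict set conflict for C: { 'x' }

A grammar is LL(1) if for each non-terminal N with multiple productions, the predict sets of those productions are pairwise disjoint, where PREDICT(N → α) = (FIRST(α) \ {ε}) ∪ (FOLLOW(N) if α ⇒* ε).

Relevant sets:
  FIRST(T) = { ')', 'x', 'y', ε }
  FOLLOW(C) = { $, ')', 'x' }
  FOLLOW(T) = { $, ')', 'x' }

For C:
  PREDICT(C → T) = { $, ')', 'x', 'y' }
  PREDICT(C → x x) = { 'x' }
For T:
  PREDICT(T → y x C) = { 'y' }
  PREDICT(T → ε) = { $, ')', 'x' }
  PREDICT(T → T x ')') = { ')', 'x', 'y' }
  PREDICT(T → ')' n) = { ')' }
  PREDICT(T → T ')' n) = { ')', 'x', 'y' }

Conflict found: Predict set conflict for C: { 'x' }
The grammar is NOT LL(1).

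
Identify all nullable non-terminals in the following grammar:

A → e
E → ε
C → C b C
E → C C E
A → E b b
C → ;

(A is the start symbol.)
A non-terminal is nullable if it can derive ε (the empty string): either it has an ε-production, or it has a production whose right-hand side consists entirely of nullable non-terminals.

ε-productions: E → ε
So E is immediately nullable.
No further non-terminal can be added: every production for the remaining non-terminals contains a terminal or a non-nullable non-terminal.
Nullable = { 'E' }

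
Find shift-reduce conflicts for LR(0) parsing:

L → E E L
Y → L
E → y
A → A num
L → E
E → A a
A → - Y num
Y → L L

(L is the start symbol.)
Yes — I3: [L → E .] vs [A → . - Y num]; I10: [Y → L .] vs [A → . - Y num]

A shift-reduce conflict occurs when an LR(0) state has both:
  - a complete (reduce) item [A → α .] (dot at the end), and
  - a shift item [B → β . c γ] (dot before a terminal).

Augment with L' → L and build the canonical LR(0) collection (I0 = CLOSURE({[L' → . L]}), then GOTO on every symbol after a dot until no new states appear). It has 14 states:
  I0: { [A → . - Y num], [A → . A num], [E → . A a], [E → . y], [L → . E E L], [L → . E], [L' → . L] }  — shift
  I1: { [A → - . Y num], [A → . - Y num], [A → . A num], [E → . A a], [E → . y], [L → . E E L], [L → . E], [Y → . L L], [Y → . L] }  — shift
  I2: { [A → A . num], [E → A . a] }  — shift
  I3: { [A → . - Y num], [A → . A num], [E → . A a], [E → . y], [L → E . E L], [L → E .] }  — shift, reduce
  I4: { [L' → L .] }  — accept
  I5: { [E → y .] }  — reduce
  I6: { [A → . - Y num], [A → . A num], [E → . A a], [E → . y], [L → . E E L], [L → . E], [L → E E . L] }  — shift
  I7: { [L → E E L .] }  — reduce
  I8: { [E → A a .] }  — reduce
  I9: { [A → A num .] }  — reduce
  I10: { [A → . - Y num], [A → . A num], [E → . A a], [E → . y], [L → . E E L], [L → . E], [Y → L . L], [Y → L .] }  — shift, reduce
  I11: { [A → - Y . num] }  — shift
  I12: { [A → - Y num .] }  — reduce
  I13: { [Y → L L .] }  — reduce

I3 contains reduce item [L → E .] and shift items [A → . - Y num], [E → . y] — shift-reduce conflict.
I10 contains reduce item [Y → L .] and shift items [A → . - Y num], [E → . y] — shift-reduce conflict.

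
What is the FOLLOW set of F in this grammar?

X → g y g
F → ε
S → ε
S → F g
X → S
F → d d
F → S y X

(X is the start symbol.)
{ 'g' }

To compute FOLLOW(F), find every occurrence of F on a right-hand side N → α F β: add FIRST(β) \ {ε}, and if β is empty or nullable also add FOLLOW(N). Iterate to a fixed point.

In S → F g: F is followed by g, add FIRST(g) \ {ε} = { 'g' }

Taking the union: FOLLOW(F) = { 'g' }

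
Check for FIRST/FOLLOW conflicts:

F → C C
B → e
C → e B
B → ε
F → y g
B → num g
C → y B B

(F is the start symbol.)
A FIRST/FOLLOW conflict occurs when a non-terminal N has a nullable alternative N → β (β ⇒* ε) and another alternative N → α with FIRST(α) ∩ FOLLOW(N) ≠ ∅: on such a lookahead the parser cannot decide between expanding α and letting N vanish via β.

Nullable non-terminals: B.

B: nullable alternative(s) B → ε; FOLLOW(B) = { $, 'e', 'num', 'y' }
  B → e: FIRST \ {ε} = { 'e' } — overlaps FOLLOW(B) on { 'e' }: CONFLICT
  B → ε: FIRST \ {ε} = { } — this is the only nullable alternative, skip
  B → num g: FIRST \ {ε} = { 'num' } — overlaps FOLLOW(B) on { 'num' }: CONFLICT

C, F have no nullable alternative, so no FIRST/FOLLOW check is needed there.

So the grammar has 2 FIRST/FOLLOW conflicts (marked CONFLICT above).

Answer: Yes. B → e with FOLLOW(B) on { 'e' }; B → num g with FOLLOW(B) on { 'num' }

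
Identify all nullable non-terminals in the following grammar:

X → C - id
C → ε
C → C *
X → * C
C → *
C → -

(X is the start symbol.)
{ 'C' }

A non-terminal is nullable if it can derive ε (the empty string): either it has an ε-production, or it has a production whose right-hand side consists entirely of nullable non-terminals.

ε-productions: C → ε
So C is immediately nullable.
No further non-terminal can be added: every production for the remaining non-terminals contains a terminal or a non-nullable non-terminal.
Nullable = { 'C' }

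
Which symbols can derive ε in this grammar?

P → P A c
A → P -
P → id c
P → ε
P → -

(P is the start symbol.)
A non-terminal is nullable if it can derive ε (the empty string): either it has an ε-production, or it has a production whose right-hand side consists entirely of nullable non-terminals.

ε-productions: P → ε
So P is immediately nullable.
No further non-terminal can be added: every production for the remaining non-terminals contains a terminal or a non-nullable non-terminal.
Nullable = { 'P' }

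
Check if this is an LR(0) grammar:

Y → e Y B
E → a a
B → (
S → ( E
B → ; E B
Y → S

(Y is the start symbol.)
Yes, the grammar is LR(0)

Augment with Y' → Y and build the canonical LR(0) collection (I0 = CLOSURE({[Y' → . Y]}), then GOTO on every symbol after a dot until no new states appear). It has 14 states:
  I0: { [S → . ( E], [Y → . S], [Y → . e Y B], [Y' → . Y] }  — shift
  I1: { [E → . a a], [S → ( . E] }  — shift
  I2: { [Y → S .] }  — reduce
  I3: { [Y' → Y .] }  — accept
  I4: { [S → . ( E], [Y → . S], [Y → . e Y B], [Y → e . Y B] }  — shift
  I5: { [B → . (], [B → . ; E B], [Y → e Y . B] }  — shift
  I6: { [B → ( .] }  — reduce
  I7: { [B → ; . E B], [E → . a a] }  — shift
  I8: { [Y → e Y B .] }  — reduce
  I9: { [B → . (], [B → . ; E B], [B → ; E . B] }  — shift
  I10: { [E → a . a] }  — shift
  I11: { [E → a a .] }  — reduce
  I12: { [B → ; E B .] }  — reduce
  I13: { [S → ( E .] }  — reduce

Every state is either a pure shift/goto state or contains exactly one complete item and nothing to shift — no conflicts. The grammar is LR(0).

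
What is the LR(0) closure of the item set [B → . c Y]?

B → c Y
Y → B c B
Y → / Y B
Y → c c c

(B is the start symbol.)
{ [B → . c Y] }

Start with: [B → . c Y]
The dot precedes the terminal c, so nothing is added.

CLOSURE = { [B → . c Y] }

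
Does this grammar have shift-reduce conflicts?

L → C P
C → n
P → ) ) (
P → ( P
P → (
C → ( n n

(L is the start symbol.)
A shift-reduce conflict occurs when an LR(0) state has both:
  - a complete (reduce) item [A → α .] (dot at the end), and
  - a shift item [B → β . c γ] (dot before a terminal).

Augment with L' → L and build the canonical LR(0) collection (I0 = CLOSURE({[L' → . L]}), then GOTO on every symbol after a dot until no new states appear). It has 13 states:
  I0: { [C → . ( n n], [C → . n], [L → . C P], [L' → . L] }  — shift
  I1: { [C → ( . n n] }  — shift
  I2: { [L → C . P], [P → . ( P], [P → . (], [P → . ) ) (] }  — shift
  I3: { [L' → L .] }  — accept
  I4: { [C → n .] }  — reduce
  I5: { [P → ( . P], [P → ( .], [P → . ( P], [P → . (], [P → . ) ) (] }  — shift, reduce
  I6: { [P → ) . ) (] }  — shift
  I7: { [L → C P .] }  — reduce
  I8: { [P → ) ) . (] }  — shift
  I9: { [P → ) ) ( .] }  — reduce
  I10: { [P → ( P .] }  — reduce
  I11: { [C → ( n . n] }  — shift
  I12: { [C → ( n n .] }  — reduce

I5 contains reduce item [P → ( .] and shift items [P → . (], [P → . ( P], [P → . ) ) (] — shift-reduce conflict.

Answer: Yes — I5: [P → ( .] vs [P → . (]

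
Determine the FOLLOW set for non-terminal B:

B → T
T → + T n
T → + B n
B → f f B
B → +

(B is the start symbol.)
To compute FOLLOW(B), find every occurrence of B on a right-hand side N → α B β: add FIRST(β) \ {ε}, and if β is empty or nullable also add FOLLOW(N). Iterate to a fixed point.

B is the start symbol, so $ ∈ FOLLOW(B).
In T → + B n: B is followed by n, add FIRST(n) \ {ε} = { 'n' }
In B → f f B: B is at the end; this adds FOLLOW(B) to itself — nothing new

Taking the union: FOLLOW(B) = { $, 'n' }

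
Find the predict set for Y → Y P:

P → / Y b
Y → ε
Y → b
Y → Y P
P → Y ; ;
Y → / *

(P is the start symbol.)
PREDICT(Y → Y P) = (FIRST(RHS) \ {ε}) ∪ (FOLLOW(Y) if ε ∈ FIRST(RHS), i.e. RHS ⇒* ε)
FIRST(Y) = { '/', ';', 'b', ε }
FIRST(P) = { '/', ';', 'b' }
FIRST(Y P) = { '/', ';', 'b' }
ε ∉ FIRST(Y P), so FOLLOW(Y) is not added.
PREDICT(Y → Y P) = { '/', ';', 'b' }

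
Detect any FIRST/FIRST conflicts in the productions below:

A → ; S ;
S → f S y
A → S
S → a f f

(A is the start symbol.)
FIRST sets of the non-terminals at (or reachable through a nullable prefix from) the front of some alternative:
  FIRST(S) = { 'a', 'f' }

Productions for A:
  A → ; S ;: FIRST = { ';' }
  A → S: FIRST = { 'a', 'f' }
Productions for S:
  S → f S y: FIRST = { 'f' }
  S → a f f: FIRST = { 'a' }

All alternatives of each non-terminal have pairwise disjoint FIRST sets.

Answer: No FIRST/FIRST conflicts.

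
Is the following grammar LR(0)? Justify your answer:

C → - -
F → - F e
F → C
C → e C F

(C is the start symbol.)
No. Shift-reduce conflict between [C → - - .] and [C → . - -]

Augment with C' → C and build the canonical LR(0) collection (I0 = CLOSURE({[C' → . C]}), then GOTO on every symbol after a dot until no new states appear). It has 12 states:
  I0: { [C → . - -], [C → . e C F], [C' → . C] }  — shift
  I1: { [C → - . -] }  — shift
  I2: { [C' → C .] }  — accept
  I3: { [C → . - -], [C → . e C F], [C → e . C F] }  — shift
  I4: { [C → . - -], [C → . e C F], [C → e C . F], [F → . - F e], [F → . C] }  — shift
  I5: { [C → - . -], [C → . - -], [C → . e C F], [F → - . F e], [F → . - F e], [F → . C] }  — shift
  I6: { [F → C .] }  — reduce
  I7: { [C → e C F .] }  — reduce
  I8: { [C → - - .], [C → - . -], [C → . - -], [C → . e C F], [F → - . F e], [F → . - F e], [F → . C] }  — shift, reduce
  I9: { [F → - F . e] }  — shift
  I10: { [F → - F e .] }  — reduce
  I11: { [C → - - .] }  — reduce

Conflict in state I8:
  Shift-reduce conflict between [C → - - .] and [C → . - -]
So the grammar is NOT LR(0).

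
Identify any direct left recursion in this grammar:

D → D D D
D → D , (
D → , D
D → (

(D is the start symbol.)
Direct left recursion occurs when N → N α for some non-terminal N (the right-hand side begins with the left-hand side itself).

D → D D D: LEFT RECURSIVE (starts with D)
D → D , (: LEFT RECURSIVE (starts with D)
D → , D: starts with ','
D → (: starts with '('

The grammar has direct left recursion on: D.

Answer: Yes, D is left-recursive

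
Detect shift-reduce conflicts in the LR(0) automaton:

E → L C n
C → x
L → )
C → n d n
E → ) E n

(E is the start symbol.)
A shift-reduce conflict occurs when an LR(0) state has both:
  - a complete (reduce) item [A → α .] (dot at the end), and
  - a shift item [B → β . c γ] (dot before a terminal).

Augment with E' → E and build the canonical LR(0) collection (I0 = CLOSURE({[E' → . E]}), then GOTO on every symbol after a dot until no new states appear). It has 12 states:
  I0: { [E → . ) E n], [E → . L C n], [E' → . E], [L → . )] }  — shift
  I1: { [E → ) . E n], [E → . ) E n], [E → . L C n], [L → ) .], [L → . )] }  — shift, reduce
  I2: { [E' → E .] }  — accept
  I3: { [C → . n d n], [C → . x], [E → L . C n] }  — shift
  I4: { [E → L C . n] }  — shift
  I5: { [C → n . d n] }  — shift
  I6: { [C → x .] }  — reduce
  I7: { [C → n d . n] }  — shift
  I8: { [C → n d n .] }  — reduce
  I9: { [E → L C n .] }  — reduce
  I10: { [E → ) E . n] }  — shift
  I11: { [E → ) E n .] }  — reduce

I1 contains reduce item [L → ) .] and shift items [E → . ) E n], [L → . )] — shift-reduce conflict.

Answer: Yes — I1: [L → ) .] vs [E → . ) E n]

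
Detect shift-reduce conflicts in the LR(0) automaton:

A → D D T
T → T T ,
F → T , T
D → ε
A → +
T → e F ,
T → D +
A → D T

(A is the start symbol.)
A shift-reduce conflict occurs when an LR(0) state has both:
  - a complete (reduce) item [A → α .] (dot at the end), and
  - a shift item [B → β . c γ] (dot before a terminal).

Augment with A' → A and build the canonical LR(0) collection (I0 = CLOSURE({[A' → . A]}), then GOTO on every symbol after a dot until no new states appear). It has 17 states:
  I0: { [A → . +], [A → . D D T], [A → . D T], [A' → . A], [D → .] }  — shift, reduce
  I1: { [A → + .] }  — reduce
  I2: { [A' → A .] }  — accept
  I3: { [A → D . D T], [A → D . T], [D → .], [T → . D +], [T → . T T ,], [T → . e F ,] }  — shift, reduce
  I4: { [A → D D . T], [D → .], [T → . D +], [T → . T T ,], [T → . e F ,], [T → D . +] }  — shift, reduce
  I5: { [A → D T .], [D → .], [T → . D +], [T → . T T ,], [T → . e F ,], [T → T . T ,] }  — shift, 2 reduces
  I6: { [D → .], [F → . T , T], [T → . D +], [T → . T T ,], [T → . e F ,], [T → e . F ,] }  — shift, reduce
  I7: { [T → D . +] }  — shift
  I8: { [T → e F . ,] }  — shift
  I9: { [D → .], [F → T . , T], [T → . D +], [T → . T T ,], [T → . e F ,], [T → T . T ,] }  — shift, reduce
  I10: { [D → .], [F → T , . T], [T → . D +], [T → . T T ,], [T → . e F ,] }  — shift, reduce
  I11: { [D → .], [T → . D +], [T → . T T ,], [T → . e F ,], [T → T . T ,], [T → T T . ,] }  — shift, reduce
  I12: { [T → T T , .] }  — reduce
  I13: { [D → .], [F → T , T .], [T → . D +], [T → . T T ,], [T → . e F ,], [T → T . T ,] }  — shift, 2 reduces
  I14: { [T → e F , .] }  — reduce
  I15: { [T → D + .] }  — reduce
  I16: { [A → D D T .], [D → .], [T → . D +], [T → . T T ,], [T → . e F ,], [T → T . T ,] }  — shift, 2 reduces

I0 contains reduce item [D → .] and shift item [A → . +] — shift-reduce conflict.
I3 contains reduce item [D → .] and shift item [T → . e F ,] — shift-reduce conflict.
I4 contains reduce item [D → .] and shift items [T → D . +], [T → . e F ,] — shift-reduce conflict.
I5 contains reduce items [A → D T .], [D → .] and shift item [T → . e F ,] — shift-reduce conflict.
I6 contains reduce item [D → .] and shift item [T → . e F ,] — shift-reduce conflict.
I9 contains reduce item [D → .] and shift items [F → T . , T], [T → . e F ,] — shift-reduce conflict.
I10 contains reduce item [D → .] and shift item [T → . e F ,] — shift-reduce conflict.
I11 contains reduce item [D → .] and shift items [T → T T . ,], [T → . e F ,] — shift-reduce conflict.
I13 contains reduce items [D → .], [F → T , T .] and shift item [T → . e F ,] — shift-reduce conflict.
I16 contains reduce items [A → D D T .], [D → .] and shift item [T → . e F ,] — shift-reduce conflict.

Answer: Yes — I0: [D → .] vs [A → . +]; I3: [D → .] vs [T → . e F ,]; I4: [D → .] vs [T → D . +]; I5: [A → D T .] vs [T → . e F ,]; I6: [D → .] vs [T → . e F ,]; I9: [D → .] vs [F → T . , T]; I10: [D → .] vs [T → . e F ,]; I11: [D → .] vs [T → T T . ,]; I13: [D → .] vs [T → . e F ,]; I16: [A → D D T .] vs [T → . e F ,]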